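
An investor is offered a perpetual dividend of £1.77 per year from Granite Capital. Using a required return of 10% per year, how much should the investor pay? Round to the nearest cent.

Level perpetuity: PV = C / r = £1.77 / 0.1 = £17.70

£17.70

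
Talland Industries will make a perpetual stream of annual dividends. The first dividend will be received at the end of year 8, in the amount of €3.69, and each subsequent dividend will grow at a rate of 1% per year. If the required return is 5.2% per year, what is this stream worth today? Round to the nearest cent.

Value at end of year 7: C₁ / (r − g) = €3.69 / (0.052 − 0.01) = €87.8571
Discount to today: PV = €87.8571 / (1 + 0.052)^7 = €87.8571 / 1.425969 = €61.61

€61.61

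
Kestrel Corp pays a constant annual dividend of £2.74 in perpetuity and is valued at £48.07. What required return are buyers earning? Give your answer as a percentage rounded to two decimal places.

5.70%

P = C/r ⇒ r = C/P = £2.74/£48.07 = 0.057000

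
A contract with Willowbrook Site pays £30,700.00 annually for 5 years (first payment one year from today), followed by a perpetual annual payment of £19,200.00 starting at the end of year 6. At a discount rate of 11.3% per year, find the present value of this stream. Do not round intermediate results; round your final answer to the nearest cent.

PV of 5-year annuity: £30,700.00 × [1 − (1+0.113)^−5] / 0.113 = 112612.94355
Perpetuity value at year 5: £19,200.00 / 0.113 = 169911.50442
PV of perpetuity: 169911.50442 / (1+0.113)^5 = 99482.56253
Total PV = 112612.94355 + 99482.56253 = 212095.50608

£212095.51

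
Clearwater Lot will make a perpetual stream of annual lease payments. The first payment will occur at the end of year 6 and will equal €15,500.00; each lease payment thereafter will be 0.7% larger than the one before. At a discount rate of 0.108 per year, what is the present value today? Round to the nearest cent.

€91899.16

Value at end of year 5: C₁ / (r − g) = €15,500.00 / (0.108 − 0.007) = €153,465.3465
Discount to today: PV = €153,465.3465 / (1 + 0.108)^5 = €153,465.3465 / 1.669932 = €91,899.16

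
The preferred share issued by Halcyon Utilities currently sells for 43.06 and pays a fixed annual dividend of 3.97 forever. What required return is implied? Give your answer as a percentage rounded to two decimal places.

P = C/r ⇒ r = C/P = 3.97/43.06 = 0.092197

9.22%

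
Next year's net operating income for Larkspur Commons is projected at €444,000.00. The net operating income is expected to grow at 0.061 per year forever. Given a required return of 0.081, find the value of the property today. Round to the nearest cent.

Growing perpetuity: P = D₁ / (r − g) = €444,000.0000 / (0.081 − 0.061) = €22,200,000.00

€22200000.00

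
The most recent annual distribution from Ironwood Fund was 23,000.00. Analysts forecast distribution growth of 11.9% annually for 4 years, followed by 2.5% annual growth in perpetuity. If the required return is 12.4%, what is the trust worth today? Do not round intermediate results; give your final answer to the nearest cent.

324903.70

D_1 = 25737.00000
D_2 = 28799.70300
D_3 = 32226.86766
D_4 = 36061.86491
Terminal value at year 4: TV = D_4×(1+g_2)/(r−g_2) = 36963.41153/0.099 = 373367.79324
P_0 = D_1/(1+r)^1 + D_2/(1+r)^2 + D_3/(1+r)^3 + D_4/(1+r)^4 + TV/(1+r)^4
    = 22897.68683 + 22795.82880 + 22694.42386 + 22593.47002 + 233922.29061 = 324903.70012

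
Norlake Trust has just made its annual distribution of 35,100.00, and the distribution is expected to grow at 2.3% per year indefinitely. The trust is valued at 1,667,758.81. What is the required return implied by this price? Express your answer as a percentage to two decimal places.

D₁ = 35,100.00 × 1.023 = 35,907.3000
P = D₁/(r − g) ⇒ r = D₁/P + g = 35,907.3000/1,667,758.81 + 0.023 = 0.021530 + 0.023 = 0.044530

4.45%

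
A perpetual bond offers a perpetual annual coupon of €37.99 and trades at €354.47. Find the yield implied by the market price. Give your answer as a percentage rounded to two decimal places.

P = C/r ⇒ r = C/P = €37.99/€354.47 = 0.107174

10.72%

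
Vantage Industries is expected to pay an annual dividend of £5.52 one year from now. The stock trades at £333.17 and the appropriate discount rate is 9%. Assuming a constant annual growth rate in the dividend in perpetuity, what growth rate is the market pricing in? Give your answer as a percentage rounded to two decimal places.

P = D₁/(r−g) ⇒ g = r − D₁/P = 0.09 − £5.52/£333.17 = 0.073432

7.34%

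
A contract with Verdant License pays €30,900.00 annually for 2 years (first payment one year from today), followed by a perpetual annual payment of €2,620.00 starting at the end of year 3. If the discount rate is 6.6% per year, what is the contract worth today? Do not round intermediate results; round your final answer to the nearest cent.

PV of 2-year annuity: €30,900.00 × [1 − (1+0.066)^−2] / 0.066 = 56179.04952
Perpetuity value at year 2: €2,620.00 / 0.066 = 39696.96970
PV of perpetuity: 39696.96970 / (1+0.066)^2 = 34933.56809
Total PV = 56179.04952 + 34933.56809 = 91112.61761

€91112.62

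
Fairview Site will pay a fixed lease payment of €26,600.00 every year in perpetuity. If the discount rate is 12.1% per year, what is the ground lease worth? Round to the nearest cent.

Level perpetuity: PV = C / r = €26,600.00 / 0.121 = €219,834.71

€219834.71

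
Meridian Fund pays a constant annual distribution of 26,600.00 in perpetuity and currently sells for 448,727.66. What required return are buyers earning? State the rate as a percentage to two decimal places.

P = C/r ⇒ r = C/P = 26,600.00/448,727.66 = 0.059279

5.93%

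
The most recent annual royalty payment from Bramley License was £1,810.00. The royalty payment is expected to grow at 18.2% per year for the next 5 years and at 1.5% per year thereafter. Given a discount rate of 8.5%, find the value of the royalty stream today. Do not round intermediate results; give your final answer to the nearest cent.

D_1 = 2139.42000
D_2 = 2528.79444
D_3 = 2989.03503
D_4 = 3533.03940
D_5 = 4176.05257
Terminal value at year 5: TV = D_5×(1+g_2)/(r−g_2) = 4238.69336/0.07 = 60552.76233
P_0 = D_1/(1+r)^1 + D_2/(1+r)^2 + D_3/(1+r)^3 + D_4/(1+r)^4 + D_5/(1+r)^5 + TV/(1+r)^5
    = 1971.81567 + 2148.09781 + 2340.13973 + 2549.35038 + 2777.26465 + 40270.33746 = 52057.00569

£52057.01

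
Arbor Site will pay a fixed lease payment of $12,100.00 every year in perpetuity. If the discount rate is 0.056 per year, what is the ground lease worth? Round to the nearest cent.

Level perpetuity: PV = C / r = $12,100.00 / 0.056 = $216,071.43

$216071.43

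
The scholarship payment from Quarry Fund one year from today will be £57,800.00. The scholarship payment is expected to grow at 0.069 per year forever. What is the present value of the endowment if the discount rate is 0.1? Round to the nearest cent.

Growing perpetuity: P = D₁ / (r − g) = £57,800.0000 / (0.1 − 0.069) = £1,864,516.13

£1864516.13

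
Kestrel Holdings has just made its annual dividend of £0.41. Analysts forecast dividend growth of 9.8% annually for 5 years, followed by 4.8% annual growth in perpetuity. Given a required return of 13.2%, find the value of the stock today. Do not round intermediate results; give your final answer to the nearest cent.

£6.26

D_1 = 0.45018
D_2 = 0.49430
D_3 = 0.54274
D_4 = 0.59593
D_5 = 0.65433
Terminal value at year 5: TV = D_5×(1+g_2)/(r−g_2) = 0.68574/0.084 = 8.16352
P_0 = D_1/(1+r)^1 + D_2/(1+r)^2 + D_3/(1+r)^3 + D_4/(1+r)^4 + D_5/(1+r)^5 + TV/(1+r)^5
    = 0.39769 + 0.38574 + 0.37416 + 0.36292 + 0.35202 + 4.39183 = 6.26434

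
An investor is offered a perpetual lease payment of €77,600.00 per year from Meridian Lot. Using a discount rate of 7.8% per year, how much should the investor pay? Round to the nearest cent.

€994871.79

Level perpetuity: PV = C / r = €77,600.00 / 0.078 = €994,871.79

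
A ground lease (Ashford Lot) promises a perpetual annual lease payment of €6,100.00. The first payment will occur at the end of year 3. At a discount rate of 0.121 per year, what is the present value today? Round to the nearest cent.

Value at end of year 2: C / r = €6,100.00 / 0.121 = €50,413.2231
Discount to today: PV = €50,413.2231 / (1 + 0.121)^2 = €50,413.2231 / 1.256641 = €40,117.44

€40117.44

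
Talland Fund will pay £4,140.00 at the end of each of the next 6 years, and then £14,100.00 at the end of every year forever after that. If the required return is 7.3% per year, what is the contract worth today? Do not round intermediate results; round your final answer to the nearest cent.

PV of 6-year annuity: £4,140.00 × [1 − (1+0.073)^−6] / 0.073 = 19552.03409
Perpetuity value at year 6: £14,100.00 / 0.073 = 193150.68493
PV of perpetuity: 193150.68493 / (1+0.073)^6 = 126560.42389
Total PV = 19552.03409 + 126560.42389 = 146112.45798

£146112.46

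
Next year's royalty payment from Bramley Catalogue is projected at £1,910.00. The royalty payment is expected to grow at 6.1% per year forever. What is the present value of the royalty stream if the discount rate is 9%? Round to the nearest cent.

£65862.07

Growing perpetuity: P = D₁ / (r − g) = £1,910.0000 / (0.09 − 0.061) = £65,862.07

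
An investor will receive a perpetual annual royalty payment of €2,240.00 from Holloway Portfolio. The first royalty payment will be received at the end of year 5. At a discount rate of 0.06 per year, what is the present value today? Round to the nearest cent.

€29571.50

Value at end of year 4: C / r = €2,240.00 / 0.06 = €37,333.3333
Discount to today: PV = €37,333.3333 / (1 + 0.06)^4 = €37,333.3333 / 1.262477 = €29,571.50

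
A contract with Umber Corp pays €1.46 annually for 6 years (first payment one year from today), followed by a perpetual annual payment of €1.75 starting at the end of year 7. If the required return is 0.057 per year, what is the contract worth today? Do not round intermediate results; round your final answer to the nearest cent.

PV of 6-year annuity: €1.46 × [1 − (1+0.057)^−6] / 0.057 = 7.24746
Perpetuity value at year 6: €1.75 / 0.057 = 30.70175
PV of perpetuity: 30.70175 / (1+0.057)^6 = 22.01473
Total PV = 7.24746 + 22.01473 = 29.26219

€29.26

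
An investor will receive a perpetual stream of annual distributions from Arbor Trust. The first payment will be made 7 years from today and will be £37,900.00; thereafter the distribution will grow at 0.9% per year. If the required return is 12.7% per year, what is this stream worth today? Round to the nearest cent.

Value at end of year 6: C₁ / (r − g) = £37,900.00 / (0.127 − 0.009) = £321,186.4407
Discount to today: PV = £321,186.4407 / (1 + 0.127)^6 = £321,186.4407 / 2.049007 = £156,752.22

£156752.22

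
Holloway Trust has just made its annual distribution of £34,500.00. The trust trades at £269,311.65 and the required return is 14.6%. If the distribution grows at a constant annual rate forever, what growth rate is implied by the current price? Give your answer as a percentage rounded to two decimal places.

1.59%

P = D₀(1+g)/(r−g) ⇒ P(r−g) = D₀(1+g) ⇒ g(P+D₀) = P·r − D₀
g = (P·r − D₀)/(P + D₀) = (£269,311.65×0.146 − £34,500.00) / (£269,311.65 + £34,500.00) = 0.015863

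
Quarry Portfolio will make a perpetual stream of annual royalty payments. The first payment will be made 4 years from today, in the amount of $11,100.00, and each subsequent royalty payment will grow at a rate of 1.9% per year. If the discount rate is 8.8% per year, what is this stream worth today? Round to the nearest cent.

Value at end of year 3: C₁ / (r − g) = $11,100.00 / (0.088 − 0.019) = $160,869.5652
Discount to today: PV = $160,869.5652 / (1 + 0.088)^3 = $160,869.5652 / 1.287913 = $124,907.12

$124907.12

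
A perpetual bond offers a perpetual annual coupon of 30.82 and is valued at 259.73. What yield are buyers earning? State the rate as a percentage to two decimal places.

P = C/r ⇒ r = C/P = 30.82/259.73 = 0.118662

11.87%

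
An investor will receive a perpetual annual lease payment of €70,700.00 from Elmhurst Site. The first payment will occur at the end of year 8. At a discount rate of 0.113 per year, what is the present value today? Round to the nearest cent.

€295716.00

Value at end of year 7: C / r = €70,700.00 / 0.113 = €625,663.7168
Discount to today: PV = €625,663.7168 / (1 + 0.113)^7 = €625,663.7168 / 2.115759 = €295,716.00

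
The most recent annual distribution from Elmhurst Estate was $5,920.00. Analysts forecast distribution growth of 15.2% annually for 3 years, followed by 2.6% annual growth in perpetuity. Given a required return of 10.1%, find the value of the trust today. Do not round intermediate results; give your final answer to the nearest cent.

$112225.83

D_1 = 6819.84000
D_2 = 7856.45568
D_3 = 9050.63694
Terminal value at year 3: TV = D_3×(1+g_2)/(r−g_2) = 9285.95350/0.075 = 123812.71339
P_0 = D_1/(1+r)^1 + D_2/(1+r)^2 + D_3/(1+r)^3 + TV/(1+r)^3
    = 6194.22343 + 6481.14931 + 6781.36604 + 92769.08743 = 112225.82622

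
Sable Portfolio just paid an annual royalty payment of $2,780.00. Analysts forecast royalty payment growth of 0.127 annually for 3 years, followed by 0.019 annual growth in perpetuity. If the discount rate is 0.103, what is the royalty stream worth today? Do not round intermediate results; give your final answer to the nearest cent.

D_1 = 3133.06000
D_2 = 3530.95862
D_3 = 3979.39036
Terminal value at year 3: TV = D_3×(1+g_2)/(r−g_2) = 4054.99878/0.084 = 48273.79502
P_0 = D_1/(1+r)^1 + D_2/(1+r)^2 + D_3/(1+r)^3 + TV/(1+r)^3
    = 2840.48957 + 2902.29533 + 2965.44591 + 35973.68311 = 44681.91392

$44681.91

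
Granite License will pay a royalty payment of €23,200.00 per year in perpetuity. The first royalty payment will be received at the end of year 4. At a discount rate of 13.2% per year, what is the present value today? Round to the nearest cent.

Value at end of year 3: C / r = €23,200.00 / 0.132 = €175,757.5758
Discount to today: PV = €175,757.5758 / (1 + 0.132)^3 = €175,757.5758 / 1.450572 = €121,164.33

€121164.33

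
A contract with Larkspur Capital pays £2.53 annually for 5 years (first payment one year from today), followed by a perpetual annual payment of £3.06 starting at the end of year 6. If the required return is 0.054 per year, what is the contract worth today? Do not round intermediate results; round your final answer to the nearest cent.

£54.40

PV of 5-year annuity: £2.53 × [1 − (1+0.054)^−5] / 0.054 = 10.83351
Perpetuity value at year 5: £3.06 / 0.054 = 56.66667
PV of perpetuity: 56.66667 / (1+0.054)^5 = 43.56369
Total PV = 10.83351 + 43.56369 = 54.39720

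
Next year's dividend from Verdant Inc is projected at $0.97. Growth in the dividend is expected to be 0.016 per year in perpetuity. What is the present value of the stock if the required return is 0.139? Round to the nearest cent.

$7.89

Growing perpetuity: P = D₁ / (r − g) = $0.9700 / (0.139 − 0.016) = $7.89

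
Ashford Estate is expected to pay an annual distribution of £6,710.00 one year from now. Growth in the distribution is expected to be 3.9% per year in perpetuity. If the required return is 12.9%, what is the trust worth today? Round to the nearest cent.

Growing perpetuity: P = D₁ / (r − g) = £6,710.0000 / (0.129 − 0.039) = £74,555.56

£74555.56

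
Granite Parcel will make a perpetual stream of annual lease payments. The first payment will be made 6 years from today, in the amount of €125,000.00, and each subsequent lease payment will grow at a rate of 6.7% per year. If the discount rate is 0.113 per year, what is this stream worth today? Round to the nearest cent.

€1591022.64

Value at end of year 5: C₁ / (r − g) = €125,000.00 / (0.113 − 0.067) = €2,717,391.3043
Discount to today: PV = €2,717,391.3043 / (1 + 0.113)^5 = €2,717,391.3043 / 1.707953 = €1,591,022.64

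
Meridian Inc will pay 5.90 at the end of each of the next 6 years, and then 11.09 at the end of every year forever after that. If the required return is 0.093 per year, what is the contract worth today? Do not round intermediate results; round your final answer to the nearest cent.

PV of 6-year annuity: 5.90 × [1 − (1+0.093)^−6] / 0.093 = 26.23185
Perpetuity value at year 6: 11.09 / 0.093 = 119.24731
PV of perpetuity: 119.24731 / (1+0.093)^6 = 69.94032
Total PV = 26.23185 + 69.94032 = 96.17217

96.17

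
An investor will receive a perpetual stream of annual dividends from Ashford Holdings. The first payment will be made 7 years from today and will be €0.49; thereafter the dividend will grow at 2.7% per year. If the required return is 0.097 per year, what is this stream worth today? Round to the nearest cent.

€4.02

Value at end of year 6: C₁ / (r − g) = €0.49 / (0.097 − 0.027) = €7.0000
Discount to today: PV = €7.0000 / (1 + 0.097)^6 = €7.0000 / 1.742769 = €4.02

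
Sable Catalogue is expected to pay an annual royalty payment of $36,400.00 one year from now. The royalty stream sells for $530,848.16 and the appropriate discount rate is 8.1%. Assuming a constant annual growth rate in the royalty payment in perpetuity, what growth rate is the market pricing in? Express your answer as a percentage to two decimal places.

P = D₁/(r−g) ⇒ g = r − D₁/P = 0.081 − $36,400.00/$530,848.16 = 0.012430

1.24%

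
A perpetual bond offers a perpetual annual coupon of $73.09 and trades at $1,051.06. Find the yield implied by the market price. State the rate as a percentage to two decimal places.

6.95%

P = C/r ⇒ r = C/P = $73.09/$1,051.06 = 0.069539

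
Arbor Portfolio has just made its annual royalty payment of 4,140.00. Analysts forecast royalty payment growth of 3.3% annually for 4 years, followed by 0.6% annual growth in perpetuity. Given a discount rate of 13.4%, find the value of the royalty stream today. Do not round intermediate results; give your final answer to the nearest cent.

D_1 = 4276.62000
D_2 = 4417.74846
D_3 = 4563.53416
D_4 = 4714.13079
Terminal value at year 4: TV = D_4×(1+g_2)/(r−g_2) = 4742.41557/0.128 = 37050.12165
P_0 = D_1/(1+r)^1 + D_2/(1+r)^2 + D_3/(1+r)^3 + D_4/(1+r)^4 + TV/(1+r)^4
    = 3771.26984 + 3435.38073 + 3129.40767 + 2850.68617 + 22404.61163 = 35591.35603

35591.36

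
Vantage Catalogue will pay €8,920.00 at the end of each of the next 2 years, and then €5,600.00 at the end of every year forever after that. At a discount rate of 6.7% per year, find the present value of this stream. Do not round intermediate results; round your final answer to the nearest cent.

€89609.76

PV of 2-year annuity: €8,920.00 × [1 − (1+0.067)^−2] / 0.067 = 16194.83368
Perpetuity value at year 2: €5,600.00 / 0.067 = 83582.08955
PV of perpetuity: 83582.08955 / (1+0.067)^2 = 73414.92940
Total PV = 16194.83368 + 73414.92940 = 89609.76307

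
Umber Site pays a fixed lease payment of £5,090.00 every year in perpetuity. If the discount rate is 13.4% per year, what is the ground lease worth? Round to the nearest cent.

Level perpetuity: PV = C / r = £5,090.00 / 0.134 = £37,985.07

£37985.07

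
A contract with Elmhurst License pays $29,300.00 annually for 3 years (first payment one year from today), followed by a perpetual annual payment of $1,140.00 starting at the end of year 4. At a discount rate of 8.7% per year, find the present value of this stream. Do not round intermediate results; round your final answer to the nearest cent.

$84767.55

PV of 3-year annuity: $29,300.00 × [1 − (1+0.087)^−3] / 0.087 = 74565.27871
Perpetuity value at year 3: $1,140.00 / 0.087 = 13103.44828
PV of perpetuity: 13103.44828 / (1+0.087)^3 = 10202.27361
Total PV = 74565.27871 + 10202.27361 = 84767.55232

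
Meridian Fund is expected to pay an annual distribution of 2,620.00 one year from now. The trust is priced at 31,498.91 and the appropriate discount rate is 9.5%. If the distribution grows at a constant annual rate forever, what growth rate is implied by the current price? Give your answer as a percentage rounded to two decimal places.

1.18%

P = D₁/(r−g) ⇒ g = r − D₁/P = 0.095 − 2,620.00/31,498.91 = 0.011823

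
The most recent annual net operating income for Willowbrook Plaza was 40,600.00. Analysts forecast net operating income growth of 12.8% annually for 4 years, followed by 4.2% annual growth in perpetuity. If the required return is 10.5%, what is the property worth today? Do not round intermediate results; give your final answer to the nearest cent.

D_1 = 45796.80000
D_2 = 51658.79040
D_3 = 58271.11557
D_4 = 65729.81836
Terminal value at year 4: TV = D_4×(1+g_2)/(r−g_2) = 68490.47074/0.063 = 1087150.32914
P_0 = D_1/(1+r)^1 + D_2/(1+r)^2 + D_3/(1+r)^3 + D_4/(1+r)^4 + TV/(1+r)^4
    = 41445.06787 + 42307.72539 + 43188.33868 + 44087.28148 + 729189.63971 = 900218.05314

900218.05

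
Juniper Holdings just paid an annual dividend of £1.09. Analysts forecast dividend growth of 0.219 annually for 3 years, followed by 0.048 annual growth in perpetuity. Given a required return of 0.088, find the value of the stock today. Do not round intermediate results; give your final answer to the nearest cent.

£44.29

D_1 = 1.32871
D_2 = 1.61970
D_3 = 1.97441
Terminal value at year 3: TV = D_3×(1+g_2)/(r−g_2) = 2.06918/0.04 = 51.72957
P_0 = D_1/(1+r)^1 + D_2/(1+r)^2 + D_3/(1+r)^3 + TV/(1+r)^3
    = 1.22124 + 1.36828 + 1.53303 + 40.16541 = 44.28797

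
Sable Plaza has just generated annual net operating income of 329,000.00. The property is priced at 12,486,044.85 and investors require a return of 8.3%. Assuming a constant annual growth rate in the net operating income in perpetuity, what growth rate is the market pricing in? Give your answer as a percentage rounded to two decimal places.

5.52%

P = D₀(1+g)/(r−g) ⇒ P(r−g) = D₀(1+g) ⇒ g(P+D₀) = P·r − D₀
g = (P·r − D₀)/(P + D₀) = (12,486,044.85×0.083 − 329,000.00) / (12,486,044.85 + 329,000.00) = 0.055196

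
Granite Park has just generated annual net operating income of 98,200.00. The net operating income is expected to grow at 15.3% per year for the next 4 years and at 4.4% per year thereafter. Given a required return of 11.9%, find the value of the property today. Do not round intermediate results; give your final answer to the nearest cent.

1964362.54

D_1 = 113224.60000
D_2 = 130547.96380
D_3 = 150521.80226
D_4 = 173551.63801
Terminal value at year 4: TV = D_4×(1+g_2)/(r−g_2) = 181187.91008/0.075 = 2415838.80106
P_0 = D_1/(1+r)^1 + D_2/(1+r)^2 + D_3/(1+r)^3 + D_4/(1+r)^4 + TV/(1+r)^4
    = 101183.73548 + 104258.12959 + 107425.93692 + 110689.99577 + 1540804.74113 = 1964362.53888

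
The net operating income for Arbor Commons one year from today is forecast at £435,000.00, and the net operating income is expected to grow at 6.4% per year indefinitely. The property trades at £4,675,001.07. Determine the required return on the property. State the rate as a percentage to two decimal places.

15.70%

P = D₁/(r − g) ⇒ r = D₁/P + g = £435,000.0000/£4,675,001.07 + 0.064 = 0.093048 + 0.064 = 0.157048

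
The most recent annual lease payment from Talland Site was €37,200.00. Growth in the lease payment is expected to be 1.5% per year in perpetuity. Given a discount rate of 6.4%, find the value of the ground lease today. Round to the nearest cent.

€770571.43

D₁ = D₀ × (1 + g) = €37,200.00 × 1.015 = €37,758.0000
Growing perpetuity: P = D₁ / (r − g) = €37,758.0000 / (0.064 − 0.015) = €770,571.43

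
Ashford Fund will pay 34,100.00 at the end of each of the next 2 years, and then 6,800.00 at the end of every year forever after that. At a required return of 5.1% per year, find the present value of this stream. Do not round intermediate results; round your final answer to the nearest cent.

184023.40

PV of 2-year annuity: 34,100.00 × [1 − (1+0.051)^−2] / 0.051 = 63316.16575
Perpetuity value at year 2: 6,800.00 / 0.051 = 133333.33333
PV of perpetuity: 133333.33333 / (1+0.051)^2 = 120707.23577
Total PV = 63316.16575 + 120707.23577 = 184023.40151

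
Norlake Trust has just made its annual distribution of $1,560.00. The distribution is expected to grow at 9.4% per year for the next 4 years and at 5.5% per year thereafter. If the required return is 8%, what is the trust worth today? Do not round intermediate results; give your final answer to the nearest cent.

D_1 = 1706.64000
D_2 = 1867.06416
D_3 = 2042.56819
D_4 = 2234.56960
Terminal value at year 4: TV = D_4×(1+g_2)/(r−g_2) = 2357.47093/0.025 = 94298.83716
P_0 = D_1/(1+r)^1 + D_2/(1+r)^2 + D_3/(1+r)^3 + D_4/(1+r)^4 + TV/(1+r)^4
    = 1580.22222 + 1600.70658 + 1621.45648 + 1642.47536 + 69312.46040 = 75757.32105

$75757.32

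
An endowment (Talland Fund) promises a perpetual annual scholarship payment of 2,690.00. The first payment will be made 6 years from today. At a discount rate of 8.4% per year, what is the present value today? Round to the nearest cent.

21395.70

Value at end of year 5: C / r = 2,690.00 / 0.084 = 32,023.8095
Discount to today: PV = 32,023.8095 / (1 + 0.084)^5 = 32,023.8095 / 1.496740 = 21,395.70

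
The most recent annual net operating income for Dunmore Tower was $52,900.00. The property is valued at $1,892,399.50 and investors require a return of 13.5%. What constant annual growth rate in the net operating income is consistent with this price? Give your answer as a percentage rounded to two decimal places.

10.41%

P = D₀(1+g)/(r−g) ⇒ P(r−g) = D₀(1+g) ⇒ g(P+D₀) = P·r − D₀
g = (P·r − D₀)/(P + D₀) = ($1,892,399.50×0.135 − $52,900.00) / ($1,892,399.50 + $52,900.00) = 0.104135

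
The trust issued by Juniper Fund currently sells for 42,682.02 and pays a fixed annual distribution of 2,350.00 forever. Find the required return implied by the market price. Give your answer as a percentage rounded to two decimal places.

P = C/r ⇒ r = C/P = 2,350.00/42,682.02 = 0.055058

5.51%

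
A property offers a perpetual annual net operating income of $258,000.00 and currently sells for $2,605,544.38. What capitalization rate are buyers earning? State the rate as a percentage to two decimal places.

9.90%

P = C/r ⇒ r = C/P = $258,000.00/$2,605,544.38 = 0.099020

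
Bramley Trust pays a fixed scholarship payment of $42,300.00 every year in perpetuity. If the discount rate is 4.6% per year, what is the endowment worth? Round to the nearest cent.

Level perpetuity: PV = C / r = $42,300.00 / 0.046 = $919,565.22

$919565.22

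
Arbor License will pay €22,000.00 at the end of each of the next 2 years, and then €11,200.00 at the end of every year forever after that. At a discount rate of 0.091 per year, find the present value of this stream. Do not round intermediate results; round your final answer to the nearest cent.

PV of 2-year annuity: €22,000.00 × [1 − (1+0.091)^−2] / 0.091 = 38648.01673
Perpetuity value at year 2: €11,200.00 / 0.091 = 123076.92308
PV of perpetuity: 123076.92308 / (1+0.091)^2 = 103401.56911
Total PV = 38648.01673 + 103401.56911 = 142049.58583

€142049.59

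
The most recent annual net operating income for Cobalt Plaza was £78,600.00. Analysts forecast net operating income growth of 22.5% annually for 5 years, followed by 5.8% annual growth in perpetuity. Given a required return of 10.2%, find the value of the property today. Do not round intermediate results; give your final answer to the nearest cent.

£3753845.33

D_1 = 96285.00000
D_2 = 117949.12500
D_3 = 144487.67813
D_4 = 176997.40570
D_5 = 216821.82199
Terminal value at year 5: TV = D_5×(1+g_2)/(r−g_2) = 229397.48766/0.044 = 5213579.26503
P_0 = D_1/(1+r)^1 + D_2/(1+r)^2 + D_3/(1+r)^3 + D_4/(1+r)^4 + D_5/(1+r)^5 + TV/(1+r)^5
    = 87372.95826 + 97125.11240 + 107965.75562 + 120016.37988 + 133412.03753 + 3207953.08424 = 3753845.32793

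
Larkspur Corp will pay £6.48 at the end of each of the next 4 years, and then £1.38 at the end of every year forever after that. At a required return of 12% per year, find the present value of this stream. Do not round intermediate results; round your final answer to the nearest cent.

PV of 4-year annuity: £6.48 × [1 − (1+0.12)^−4] / 0.12 = 19.68202
Perpetuity value at year 4: £1.38 / 0.12 = 11.50000
PV of perpetuity: 11.50000 / (1+0.12)^4 = 7.30846
Total PV = 19.68202 + 7.30846 = 26.99048

£26.99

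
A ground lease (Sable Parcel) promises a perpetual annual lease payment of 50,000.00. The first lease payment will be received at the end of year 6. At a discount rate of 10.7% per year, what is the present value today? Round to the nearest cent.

Value at end of year 5: C / r = 50,000.00 / 0.107 = 467,289.7196
Discount to today: PV = 467,289.7196 / (1 + 0.107)^5 = 467,289.7196 / 1.662410 = 281,091.76

281091.76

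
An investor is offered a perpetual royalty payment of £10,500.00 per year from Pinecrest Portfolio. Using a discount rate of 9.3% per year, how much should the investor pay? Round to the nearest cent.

Level perpetuity: PV = C / r = £10,500.00 / 0.093 = £112,903.23

£112903.23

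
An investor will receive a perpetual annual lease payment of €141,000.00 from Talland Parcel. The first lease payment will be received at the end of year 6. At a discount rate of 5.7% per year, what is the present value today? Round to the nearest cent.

€1874862.06

Value at end of year 5: C / r = €141,000.00 / 0.057 = €2,473,684.2105
Discount to today: PV = €2,473,684.2105 / (1 + 0.057)^5 = €2,473,684.2105 / 1.319395 = €1,874,862.06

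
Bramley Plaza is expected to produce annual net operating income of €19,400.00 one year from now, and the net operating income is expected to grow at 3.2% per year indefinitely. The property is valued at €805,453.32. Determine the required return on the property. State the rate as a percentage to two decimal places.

P = D₁/(r − g) ⇒ r = D₁/P + g = €19,400.0000/€805,453.32 + 0.032 = 0.024086 + 0.032 = 0.056086

5.61%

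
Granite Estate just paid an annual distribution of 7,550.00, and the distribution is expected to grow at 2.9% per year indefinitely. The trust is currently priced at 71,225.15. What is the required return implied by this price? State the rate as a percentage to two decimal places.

13.81%

D₁ = 7,550.00 × 1.029 = 7,768.9500
P = D₁/(r − g) ⇒ r = D₁/P + g = 7,768.9500/71,225.15 + 0.029 = 0.109076 + 0.029 = 0.138076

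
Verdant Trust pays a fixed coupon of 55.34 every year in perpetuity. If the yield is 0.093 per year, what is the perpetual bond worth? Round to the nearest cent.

595.05

Level perpetuity: PV = C / r = 55.34 / 0.093 = 595.05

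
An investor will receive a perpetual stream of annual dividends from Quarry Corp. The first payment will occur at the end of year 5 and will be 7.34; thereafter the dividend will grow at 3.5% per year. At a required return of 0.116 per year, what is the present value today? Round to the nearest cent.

Value at end of year 4: C₁ / (r − g) = 7.34 / (0.116 − 0.035) = 90.6173
Discount to today: PV = 90.6173 / (1 + 0.116)^4 = 90.6173 / 1.551161 = 58.42

58.42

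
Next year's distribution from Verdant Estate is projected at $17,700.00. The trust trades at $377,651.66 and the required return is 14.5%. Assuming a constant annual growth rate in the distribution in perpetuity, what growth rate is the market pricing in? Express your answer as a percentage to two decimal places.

9.81%

P = D₁/(r−g) ⇒ g = r − D₁/P = 0.145 − $17,700.00/$377,651.66 = 0.098131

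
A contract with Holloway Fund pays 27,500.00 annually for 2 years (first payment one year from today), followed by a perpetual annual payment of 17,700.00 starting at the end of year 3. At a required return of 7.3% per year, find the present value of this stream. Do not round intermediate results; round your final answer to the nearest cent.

PV of 2-year annuity: 27,500.00 × [1 − (1+0.073)^−2] / 0.073 = 49514.51757
Perpetuity value at year 2: 17,700.00 / 0.073 = 242465.75342
PV of perpetuity: 242465.75342 / (1+0.073)^2 = 210596.40939
Total PV = 49514.51757 + 210596.40939 = 260110.92696

260110.93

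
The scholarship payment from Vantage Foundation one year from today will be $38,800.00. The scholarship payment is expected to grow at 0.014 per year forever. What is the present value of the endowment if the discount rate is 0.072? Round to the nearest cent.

Growing perpetuity: P = D₁ / (r − g) = $38,800.0000 / (0.072 − 0.014) = $668,965.52

$668965.52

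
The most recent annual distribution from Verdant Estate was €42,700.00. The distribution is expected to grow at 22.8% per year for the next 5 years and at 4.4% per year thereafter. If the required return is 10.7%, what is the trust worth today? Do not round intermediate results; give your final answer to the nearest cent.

€1483202.24

D_1 = 52435.60000
D_2 = 64390.91680
D_3 = 79072.04583
D_4 = 97100.47228
D_5 = 119239.37996
Terminal value at year 5: TV = D_5×(1+g_2)/(r−g_2) = 124485.91268/0.063 = 1975966.86790
P_0 = D_1/(1+r)^1 + D_2/(1+r)^2 + D_3/(1+r)^3 + D_4/(1+r)^4 + D_5/(1+r)^5 + TV/(1+r)^5
    = 47367.29901 + 52544.75445 + 58288.12870 + 64659.27917 + 71726.82459 + 1188615.95034 = 1483202.23626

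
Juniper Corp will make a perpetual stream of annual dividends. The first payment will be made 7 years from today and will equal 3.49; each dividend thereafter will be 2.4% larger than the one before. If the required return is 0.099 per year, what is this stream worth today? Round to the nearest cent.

Value at end of year 6: C₁ / (r − g) = 3.49 / (0.099 − 0.024) = 46.5333
Discount to today: PV = 46.5333 / (1 + 0.099)^6 = 46.5333 / 1.761920 = 26.41

26.41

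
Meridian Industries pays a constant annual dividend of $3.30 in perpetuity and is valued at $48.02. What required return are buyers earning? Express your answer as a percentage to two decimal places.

6.87%

P = C/r ⇒ r = C/P = $3.30/$48.02 = 0.068721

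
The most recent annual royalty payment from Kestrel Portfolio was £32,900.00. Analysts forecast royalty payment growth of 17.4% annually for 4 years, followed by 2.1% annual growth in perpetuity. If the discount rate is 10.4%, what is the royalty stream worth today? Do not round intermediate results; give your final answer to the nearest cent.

D_1 = 38624.60000
D_2 = 45345.28040
D_3 = 53235.35919
D_4 = 62498.31169
Terminal value at year 4: TV = D_4×(1+g_2)/(r−g_2) = 63810.77623/0.083 = 768804.53294
P_0 = D_1/(1+r)^1 + D_2/(1+r)^2 + D_3/(1+r)^3 + D_4/(1+r)^4 + TV/(1+r)^4
    = 34986.05072 + 37204.36916 + 39563.34184 + 42071.88707 + 517534.89993 = 671360.54872

£671360.55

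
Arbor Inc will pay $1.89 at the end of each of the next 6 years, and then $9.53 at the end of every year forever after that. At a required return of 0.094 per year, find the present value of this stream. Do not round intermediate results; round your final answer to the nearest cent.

PV of 6-year annuity: $1.89 × [1 − (1+0.094)^−6] / 0.094 = 8.37822
Perpetuity value at year 6: $9.53 / 0.094 = 101.38298
PV of perpetuity: 101.38298 / (1+0.094)^6 = 59.13725
Total PV = 8.37822 + 59.13725 = 67.51547

$67.52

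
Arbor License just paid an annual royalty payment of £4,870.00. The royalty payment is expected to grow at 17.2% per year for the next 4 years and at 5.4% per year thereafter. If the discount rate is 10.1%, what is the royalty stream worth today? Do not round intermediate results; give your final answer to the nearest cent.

D_1 = 5707.64000
D_2 = 6689.35408
D_3 = 7839.92298
D_4 = 9188.38973
Terminal value at year 4: TV = D_4×(1+g_2)/(r−g_2) = 9684.56278/0.047 = 206054.52724
P_0 = D_1/(1+r)^1 + D_2/(1+r)^2 + D_3/(1+r)^3 + D_4/(1+r)^4 + TV/(1+r)^4
    = 5184.05086 + 5518.35387 + 5874.21502 + 6253.02453 + 140227.40106 = 163057.04534

£163057.05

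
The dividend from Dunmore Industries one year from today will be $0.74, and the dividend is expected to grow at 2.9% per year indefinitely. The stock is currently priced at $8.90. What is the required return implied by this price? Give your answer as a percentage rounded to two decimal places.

P = D₁/(r − g) ⇒ r = D₁/P + g = $0.7400/$8.90 + 0.029 = 0.083146 + 0.029 = 0.112146

11.21%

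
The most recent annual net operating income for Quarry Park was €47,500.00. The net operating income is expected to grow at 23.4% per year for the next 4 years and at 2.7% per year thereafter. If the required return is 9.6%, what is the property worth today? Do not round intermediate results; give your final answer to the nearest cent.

€1393969.07

D_1 = 58615.00000
D_2 = 72330.91000
D_3 = 89256.34294
D_4 = 110142.32719
Terminal value at year 4: TV = D_4×(1+g_2)/(r−g_2) = 113116.17002/0.069 = 1639364.78293
P_0 = D_1/(1+r)^1 + D_2/(1+r)^2 + D_3/(1+r)^3 + D_4/(1+r)^4 + TV/(1+r)^4
    = 53480.83942 + 60214.74073 + 67796.52378 + 76332.94739 + 1136144.01408 = 1393969.06539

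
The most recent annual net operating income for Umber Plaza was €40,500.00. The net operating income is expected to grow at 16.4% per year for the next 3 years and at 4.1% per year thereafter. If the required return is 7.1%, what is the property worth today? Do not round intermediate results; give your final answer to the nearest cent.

€1948008.78

D_1 = 47142.00000
D_2 = 54873.28800
D_3 = 63872.50723
Terminal value at year 3: TV = D_3×(1+g_2)/(r−g_2) = 66491.28003/0.03 = 2216376.00095
P_0 = D_1/(1+r)^1 + D_2/(1+r)^2 + D_3/(1+r)^3 + TV/(1+r)^3
    = 44016.80672 + 47838.99442 + 51993.08077 + 1804159.90277 = 1948008.78469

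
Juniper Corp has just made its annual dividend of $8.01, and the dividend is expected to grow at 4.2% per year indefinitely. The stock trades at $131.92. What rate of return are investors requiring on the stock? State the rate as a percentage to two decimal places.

10.53%

D₁ = $8.01 × 1.042 = $8.3464
P = D₁/(r − g) ⇒ r = D₁/P + g = $8.3464/$131.92 + 0.042 = 0.063269 + 0.042 = 0.105269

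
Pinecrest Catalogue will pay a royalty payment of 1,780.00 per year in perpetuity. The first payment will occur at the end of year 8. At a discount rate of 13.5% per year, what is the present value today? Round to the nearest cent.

5433.94

Value at end of year 7: C / r = 1,780.00 / 0.135 = 13,185.1852
Discount to today: PV = 13,185.1852 / (1 + 0.135)^7 = 13,185.1852 / 2.426448 = 5,433.94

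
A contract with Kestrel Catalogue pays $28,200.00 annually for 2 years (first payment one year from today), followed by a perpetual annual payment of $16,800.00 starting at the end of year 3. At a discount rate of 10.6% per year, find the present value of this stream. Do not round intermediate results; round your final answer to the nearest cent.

PV of 2-year annuity: $28,200.00 × [1 − (1+0.106)^−2] / 0.106 = 48550.89288
Perpetuity value at year 2: $16,800.00 / 0.106 = 158490.56604
PV of perpetuity: 158490.56604 / (1+0.106)^2 = 129566.62986
Total PV = 48550.89288 + 129566.62986 = 178117.52273

$178117.52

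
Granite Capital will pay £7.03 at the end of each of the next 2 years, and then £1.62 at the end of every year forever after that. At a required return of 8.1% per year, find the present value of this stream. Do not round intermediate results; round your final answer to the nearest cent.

PV of 2-year annuity: £7.03 × [1 − (1+0.081)^−2] / 0.081 = 12.51918
Perpetuity value at year 2: £1.62 / 0.081 = 20.00000
PV of perpetuity: 20.00000 / (1+0.081)^2 = 17.11507
Total PV = 12.51918 + 17.11507 = 29.63425

£29.63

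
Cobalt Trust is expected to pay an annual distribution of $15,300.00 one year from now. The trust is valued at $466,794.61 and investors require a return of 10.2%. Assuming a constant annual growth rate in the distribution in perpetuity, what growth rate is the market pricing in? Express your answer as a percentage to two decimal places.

6.92%

P = D₁/(r−g) ⇒ g = r − D₁/P = 0.102 − $15,300.00/$466,794.61 = 0.069223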